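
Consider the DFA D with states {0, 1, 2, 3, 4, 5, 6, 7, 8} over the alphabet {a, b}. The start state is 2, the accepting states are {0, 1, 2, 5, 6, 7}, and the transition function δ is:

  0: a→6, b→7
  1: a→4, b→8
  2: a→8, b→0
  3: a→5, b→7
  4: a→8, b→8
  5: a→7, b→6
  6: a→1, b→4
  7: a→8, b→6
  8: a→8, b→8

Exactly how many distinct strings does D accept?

The useful subgraph on states {0, 1, 2, 6, 7} is acyclic, so L(D) is finite; the longest accepting path visits 5 useful states, giving maximum string length 4.
Counting accepting paths from 2 by length: 1 of length 0, 1 of length 1, 2 of length 2, 2 of length 3, 1 of length 4. Total 7.

7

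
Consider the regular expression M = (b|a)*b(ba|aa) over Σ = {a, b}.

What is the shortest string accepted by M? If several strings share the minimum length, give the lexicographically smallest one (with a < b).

By inspection of the expression, no string of length less than 3 matches, and baa is the lexicographically first match of length 3.

baa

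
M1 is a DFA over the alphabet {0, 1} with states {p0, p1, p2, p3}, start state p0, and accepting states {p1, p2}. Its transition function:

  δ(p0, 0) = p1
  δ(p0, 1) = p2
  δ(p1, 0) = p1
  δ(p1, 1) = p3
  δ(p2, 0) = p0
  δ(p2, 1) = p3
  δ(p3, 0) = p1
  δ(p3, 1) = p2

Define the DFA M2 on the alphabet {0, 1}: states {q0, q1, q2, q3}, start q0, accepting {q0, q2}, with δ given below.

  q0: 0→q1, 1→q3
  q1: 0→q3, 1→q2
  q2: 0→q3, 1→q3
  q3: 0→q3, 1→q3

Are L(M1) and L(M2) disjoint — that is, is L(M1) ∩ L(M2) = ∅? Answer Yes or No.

Yes

Exploring the product automaton M1 × M2 from the start pair (p0, q0), following both machines on each input symbol, reaches 7 state pairs: (p0, q0), (p1, q1), (p2, q3), (p1, q3), (p3, q2), (p0, q3), (p3, q3).
M1 accepts in {p1, p2} and M2 accepts in {q0, q2}; no reachable pair has both components accepting, so no string drives both machines to acceptance simultaneously and L(M1) ∩ L(M2) = ∅.
So no string is accepted by both, and the intersection is empty.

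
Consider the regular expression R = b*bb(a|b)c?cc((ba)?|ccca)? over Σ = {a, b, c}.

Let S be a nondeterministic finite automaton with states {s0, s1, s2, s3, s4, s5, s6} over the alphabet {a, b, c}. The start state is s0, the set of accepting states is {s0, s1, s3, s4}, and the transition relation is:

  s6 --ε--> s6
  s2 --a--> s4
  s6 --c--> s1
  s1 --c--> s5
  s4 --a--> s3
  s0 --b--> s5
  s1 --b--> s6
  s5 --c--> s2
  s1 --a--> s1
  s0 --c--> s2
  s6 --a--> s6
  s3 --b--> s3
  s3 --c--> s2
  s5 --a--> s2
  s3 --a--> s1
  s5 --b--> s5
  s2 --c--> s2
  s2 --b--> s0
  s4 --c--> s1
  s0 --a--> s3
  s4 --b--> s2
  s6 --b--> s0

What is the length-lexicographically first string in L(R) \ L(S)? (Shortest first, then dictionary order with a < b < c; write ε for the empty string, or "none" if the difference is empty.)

The string bbacc is accepted by R but not by S.
No shorter string lies in the difference, and bbacc is the lexicographically first length-5 string in L(R) \ L(S).

bbacc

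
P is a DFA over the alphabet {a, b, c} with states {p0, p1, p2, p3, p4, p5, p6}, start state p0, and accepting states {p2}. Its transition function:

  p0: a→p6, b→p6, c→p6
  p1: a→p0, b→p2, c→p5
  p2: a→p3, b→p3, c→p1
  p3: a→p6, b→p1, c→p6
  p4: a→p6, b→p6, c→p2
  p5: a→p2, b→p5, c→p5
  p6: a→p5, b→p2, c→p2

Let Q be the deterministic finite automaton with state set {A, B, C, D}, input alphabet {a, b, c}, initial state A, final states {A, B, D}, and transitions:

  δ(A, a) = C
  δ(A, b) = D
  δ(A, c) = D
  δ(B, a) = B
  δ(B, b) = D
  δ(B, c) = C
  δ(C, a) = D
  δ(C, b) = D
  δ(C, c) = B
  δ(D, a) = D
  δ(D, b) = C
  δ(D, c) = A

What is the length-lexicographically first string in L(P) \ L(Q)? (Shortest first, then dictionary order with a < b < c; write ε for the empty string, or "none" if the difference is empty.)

The string bb is accepted by P but not by Q.
No shorter string lies in the difference, and bb is the lexicographically first length-2 string in L(P) \ L(Q).

bb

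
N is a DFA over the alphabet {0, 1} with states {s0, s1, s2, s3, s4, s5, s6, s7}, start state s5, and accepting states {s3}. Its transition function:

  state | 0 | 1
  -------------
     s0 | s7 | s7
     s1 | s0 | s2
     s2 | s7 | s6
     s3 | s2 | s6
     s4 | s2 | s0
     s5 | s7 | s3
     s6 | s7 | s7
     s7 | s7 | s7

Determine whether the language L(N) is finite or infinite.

finite

The useful states (reachable from s5 and able to reach an accepting state) are {s3, s5}.
Restricted to these states the transition graph has no cycle, so every accepting path has bounded length and L is finite.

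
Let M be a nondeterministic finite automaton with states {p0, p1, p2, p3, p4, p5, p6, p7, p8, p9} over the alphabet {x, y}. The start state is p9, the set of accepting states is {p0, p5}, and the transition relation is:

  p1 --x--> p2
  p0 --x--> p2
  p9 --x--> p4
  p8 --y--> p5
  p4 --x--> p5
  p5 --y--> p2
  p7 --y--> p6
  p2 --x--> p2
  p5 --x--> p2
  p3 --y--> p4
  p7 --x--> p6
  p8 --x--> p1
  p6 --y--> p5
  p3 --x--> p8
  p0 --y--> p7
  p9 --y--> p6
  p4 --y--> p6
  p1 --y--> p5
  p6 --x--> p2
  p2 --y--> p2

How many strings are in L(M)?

The useful subgraph on states {p4, p5, p6, p9} is acyclic, so L(M) is finite; the longest accepting path visits 4 useful states, giving maximum string length 3.
Counting accepting paths from p9 by length: 2 of length 2, 1 of length 3. Total 3.

3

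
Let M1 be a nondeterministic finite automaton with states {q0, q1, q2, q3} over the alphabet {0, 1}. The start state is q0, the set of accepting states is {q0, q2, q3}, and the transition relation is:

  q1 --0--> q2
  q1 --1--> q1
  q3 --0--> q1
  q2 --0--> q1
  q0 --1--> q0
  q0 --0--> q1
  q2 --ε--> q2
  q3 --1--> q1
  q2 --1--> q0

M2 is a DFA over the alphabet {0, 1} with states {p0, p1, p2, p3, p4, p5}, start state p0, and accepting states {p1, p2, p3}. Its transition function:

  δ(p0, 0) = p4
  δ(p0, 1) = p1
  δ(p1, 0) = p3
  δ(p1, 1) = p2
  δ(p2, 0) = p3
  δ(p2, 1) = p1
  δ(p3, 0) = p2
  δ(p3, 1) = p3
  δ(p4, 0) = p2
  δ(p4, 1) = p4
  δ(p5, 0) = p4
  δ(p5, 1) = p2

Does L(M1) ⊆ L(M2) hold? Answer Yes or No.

The empty string ε is in L(M1) but not in L(M2).
So L(M1) ⊄ L(M2).

No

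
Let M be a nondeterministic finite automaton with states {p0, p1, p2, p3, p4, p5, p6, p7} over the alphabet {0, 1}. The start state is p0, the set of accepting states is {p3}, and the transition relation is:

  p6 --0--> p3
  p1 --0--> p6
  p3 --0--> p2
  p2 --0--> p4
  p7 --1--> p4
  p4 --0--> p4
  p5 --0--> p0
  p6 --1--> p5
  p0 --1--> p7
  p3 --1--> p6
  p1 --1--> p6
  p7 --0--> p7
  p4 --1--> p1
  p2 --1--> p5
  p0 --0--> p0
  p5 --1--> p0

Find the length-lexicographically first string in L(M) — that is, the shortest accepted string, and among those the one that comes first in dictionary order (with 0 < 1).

11100

A breadth-first search from p0 reaches an accepting state first via the path p0 → p7 → p4 → p1 → p6 → p3 on input 11100.
No string of length < 5 is accepted (BFS exhausts all shorter strings without reaching an accepting state), and 11100 is the lexicographically least accepting string of length 5.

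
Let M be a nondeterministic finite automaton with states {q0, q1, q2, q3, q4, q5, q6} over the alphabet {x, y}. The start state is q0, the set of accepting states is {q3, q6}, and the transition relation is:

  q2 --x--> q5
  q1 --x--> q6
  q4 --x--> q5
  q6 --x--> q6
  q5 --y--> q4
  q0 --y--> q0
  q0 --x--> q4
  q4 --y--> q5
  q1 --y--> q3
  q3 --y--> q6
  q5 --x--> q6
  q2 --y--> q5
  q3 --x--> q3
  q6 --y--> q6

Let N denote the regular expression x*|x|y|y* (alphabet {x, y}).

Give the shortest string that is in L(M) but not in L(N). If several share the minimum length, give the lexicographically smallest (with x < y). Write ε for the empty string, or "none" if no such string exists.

xyx

The string xyx is accepted by M but not by N.
No shorter string lies in the difference, and xyx is the lexicographically first length-3 string in L(M) \ L(N).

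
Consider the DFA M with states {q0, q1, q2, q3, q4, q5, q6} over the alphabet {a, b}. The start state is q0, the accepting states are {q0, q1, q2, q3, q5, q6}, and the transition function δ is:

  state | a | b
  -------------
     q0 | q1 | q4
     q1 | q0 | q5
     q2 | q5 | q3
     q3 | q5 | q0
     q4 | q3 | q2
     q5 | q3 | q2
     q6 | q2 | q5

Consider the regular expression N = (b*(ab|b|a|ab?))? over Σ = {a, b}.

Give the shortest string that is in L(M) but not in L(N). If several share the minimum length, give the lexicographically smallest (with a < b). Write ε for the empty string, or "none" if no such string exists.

aa

The string aa is accepted by M but not by N.
No shorter string lies in the difference, and aa is the lexicographically first length-2 string in L(M) \ L(N).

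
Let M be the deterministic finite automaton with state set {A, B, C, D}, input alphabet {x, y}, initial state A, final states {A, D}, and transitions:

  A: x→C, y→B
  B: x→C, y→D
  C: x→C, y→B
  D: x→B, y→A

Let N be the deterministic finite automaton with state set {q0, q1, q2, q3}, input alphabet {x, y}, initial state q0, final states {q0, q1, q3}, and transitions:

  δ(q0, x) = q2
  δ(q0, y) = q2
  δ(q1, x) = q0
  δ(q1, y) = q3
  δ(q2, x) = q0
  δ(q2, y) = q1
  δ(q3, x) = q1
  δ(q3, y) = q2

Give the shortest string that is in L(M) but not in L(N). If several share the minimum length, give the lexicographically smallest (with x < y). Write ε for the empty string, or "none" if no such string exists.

The string xyyy is accepted by M but not by N.
No shorter string lies in the difference, and xyyy is the lexicographically first length-4 string in L(M) \ L(N).

xyyy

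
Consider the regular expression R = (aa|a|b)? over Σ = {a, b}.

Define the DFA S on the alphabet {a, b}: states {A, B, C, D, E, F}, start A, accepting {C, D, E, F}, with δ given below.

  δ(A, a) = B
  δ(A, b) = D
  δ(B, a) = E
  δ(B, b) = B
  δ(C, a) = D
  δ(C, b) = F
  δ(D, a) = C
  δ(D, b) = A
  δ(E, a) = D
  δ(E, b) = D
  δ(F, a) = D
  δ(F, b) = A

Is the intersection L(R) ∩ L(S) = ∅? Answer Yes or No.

No

The string b is accepted by both R and S.
Hence L(R) ∩ L(S) ≠ ∅.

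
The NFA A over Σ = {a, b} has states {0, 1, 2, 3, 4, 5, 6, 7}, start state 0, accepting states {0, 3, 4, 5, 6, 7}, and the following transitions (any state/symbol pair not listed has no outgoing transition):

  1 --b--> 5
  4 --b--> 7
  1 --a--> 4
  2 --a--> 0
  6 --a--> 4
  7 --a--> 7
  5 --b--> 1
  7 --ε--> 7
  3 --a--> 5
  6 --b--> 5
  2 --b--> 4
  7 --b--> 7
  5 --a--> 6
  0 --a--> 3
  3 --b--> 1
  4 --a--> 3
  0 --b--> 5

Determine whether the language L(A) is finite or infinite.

infinite

State 3 is reachable from the start and can reach an accepting state, and it lies on the cycle 3 → 1 → 4 → 3.
Traversing that cycle any number of times yields accepted strings of unbounded length, so the language is infinite.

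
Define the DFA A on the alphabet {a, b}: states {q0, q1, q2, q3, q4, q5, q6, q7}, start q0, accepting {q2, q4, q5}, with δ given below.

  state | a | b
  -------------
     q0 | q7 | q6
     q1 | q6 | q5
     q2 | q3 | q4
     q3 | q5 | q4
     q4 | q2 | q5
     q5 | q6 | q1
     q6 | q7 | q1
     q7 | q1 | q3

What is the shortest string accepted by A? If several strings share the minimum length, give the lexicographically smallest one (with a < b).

A breadth-first search from q0 reaches an accepting state first via the path q0 → q7 → q1 → q5 on input aab.
No string of length < 3 is accepted (BFS exhausts all shorter strings without reaching an accepting state), and aab is the lexicographically least accepting string of length 3.

aab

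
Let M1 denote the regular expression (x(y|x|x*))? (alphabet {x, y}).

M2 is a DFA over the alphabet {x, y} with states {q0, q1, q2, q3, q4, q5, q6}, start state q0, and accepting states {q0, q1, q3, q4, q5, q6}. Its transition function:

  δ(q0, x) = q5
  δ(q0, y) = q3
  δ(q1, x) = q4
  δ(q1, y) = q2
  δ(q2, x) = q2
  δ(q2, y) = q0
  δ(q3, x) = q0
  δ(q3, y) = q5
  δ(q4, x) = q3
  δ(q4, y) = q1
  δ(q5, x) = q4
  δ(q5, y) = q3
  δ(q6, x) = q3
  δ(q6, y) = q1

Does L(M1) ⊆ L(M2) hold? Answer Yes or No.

Yes

Converting the expression M1 to a DFA (subset construction, then merging equivalent states) gives the minimal DFA with states {r0, r1, r2, r3, r4}, start state r0, accepting states {r0, r1, r3, r4} and transitions r0: x→r1, y→r2; r1: x→r3, y→r4; r2: x→r2, y→r2; r3: x→r3, y→r2; r4: x→r2, y→r2.
Exploring the product automaton M1 × M2 from the start pair (r0, q0), following both machines on each input symbol, reaches 13 state pairs: (r0, q0), (r1, q5), (r2, q3), (r3, q4), (r4, q3), (r2, q0), (r2, q5), (r3, q3), (r2, q1), (r2, q4), (r3, q0), (r2, q2), (r3, q5).
M1 accepts in {r0, r1, r3, r4} and M2 accepts in {q0, q1, q3, q4, q5, q6}. The reachable pairs whose M1-component is accepting are (r0, q0), (r1, q5), (r3, q4), (r4, q3), (r3, q3), (r3, q0), (r3, q5); in each of them the M2-component is accepting too, so the product for L(M1) \ L(M2) (M1-component accepting, M2-component rejecting) has no reachable accepting pair and the difference is empty.
Hence every string in L(M1) is also in L(M2).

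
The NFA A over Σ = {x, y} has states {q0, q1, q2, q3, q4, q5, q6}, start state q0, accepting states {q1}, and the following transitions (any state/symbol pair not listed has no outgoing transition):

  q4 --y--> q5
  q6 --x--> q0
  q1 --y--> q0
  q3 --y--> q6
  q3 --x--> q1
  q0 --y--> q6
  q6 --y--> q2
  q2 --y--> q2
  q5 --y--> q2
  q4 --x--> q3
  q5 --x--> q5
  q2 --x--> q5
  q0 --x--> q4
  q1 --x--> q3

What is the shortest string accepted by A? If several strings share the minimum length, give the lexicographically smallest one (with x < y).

xxx

A breadth-first search from q0 reaches an accepting state first via the path q0 → q4 → q3 → q1 on input xxx.
No string of length < 3 is accepted (BFS exhausts all shorter strings without reaching an accepting state), and xxx is the lexicographically least accepting string of length 3.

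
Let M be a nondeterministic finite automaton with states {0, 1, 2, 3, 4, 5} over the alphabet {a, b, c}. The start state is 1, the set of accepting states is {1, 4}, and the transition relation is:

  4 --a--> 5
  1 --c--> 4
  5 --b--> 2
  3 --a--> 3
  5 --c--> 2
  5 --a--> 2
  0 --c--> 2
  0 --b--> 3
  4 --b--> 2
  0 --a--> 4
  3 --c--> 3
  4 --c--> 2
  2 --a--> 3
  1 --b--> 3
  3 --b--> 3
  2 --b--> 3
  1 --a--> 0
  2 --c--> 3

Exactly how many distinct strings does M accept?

The useful subgraph on states {0, 1, 4} is acyclic, so L(M) is finite; the longest accepting path visits 3 useful states, giving maximum string length 2.
Counting accepting paths from 1 by length: 1 of length 0, 1 of length 1, 1 of length 2. Total 3.

3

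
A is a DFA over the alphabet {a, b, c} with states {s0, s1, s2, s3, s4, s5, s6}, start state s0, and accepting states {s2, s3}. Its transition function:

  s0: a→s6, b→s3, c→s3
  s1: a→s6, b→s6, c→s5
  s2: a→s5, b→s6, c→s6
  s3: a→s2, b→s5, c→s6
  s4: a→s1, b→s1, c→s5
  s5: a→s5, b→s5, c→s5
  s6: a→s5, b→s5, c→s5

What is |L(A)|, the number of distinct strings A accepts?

The useful subgraph on states {s0, s2, s3} is acyclic, so L(A) is finite; the longest accepting path visits 3 useful states, giving maximum string length 2.
Counting accepting paths from s0 by length: 2 of length 1, 2 of length 2. Total 4.

4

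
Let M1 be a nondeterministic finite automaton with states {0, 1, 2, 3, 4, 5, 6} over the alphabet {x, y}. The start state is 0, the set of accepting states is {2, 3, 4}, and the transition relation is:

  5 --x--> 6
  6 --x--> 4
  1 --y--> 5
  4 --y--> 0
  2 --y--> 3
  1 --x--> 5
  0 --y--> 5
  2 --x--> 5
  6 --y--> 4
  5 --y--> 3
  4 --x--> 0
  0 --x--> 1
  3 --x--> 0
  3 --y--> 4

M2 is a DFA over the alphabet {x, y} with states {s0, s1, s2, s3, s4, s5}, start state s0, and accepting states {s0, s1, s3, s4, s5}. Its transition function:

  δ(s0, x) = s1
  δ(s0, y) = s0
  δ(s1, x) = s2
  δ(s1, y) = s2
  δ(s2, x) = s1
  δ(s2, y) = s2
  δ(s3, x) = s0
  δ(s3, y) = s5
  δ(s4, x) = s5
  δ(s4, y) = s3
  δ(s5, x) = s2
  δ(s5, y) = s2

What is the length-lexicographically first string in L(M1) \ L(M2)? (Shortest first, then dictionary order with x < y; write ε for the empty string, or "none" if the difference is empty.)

xxy

The string xxy is accepted by M1 but not by M2.
No shorter string lies in the difference, and xxy is the lexicographically first length-3 string in L(M1) \ L(M2).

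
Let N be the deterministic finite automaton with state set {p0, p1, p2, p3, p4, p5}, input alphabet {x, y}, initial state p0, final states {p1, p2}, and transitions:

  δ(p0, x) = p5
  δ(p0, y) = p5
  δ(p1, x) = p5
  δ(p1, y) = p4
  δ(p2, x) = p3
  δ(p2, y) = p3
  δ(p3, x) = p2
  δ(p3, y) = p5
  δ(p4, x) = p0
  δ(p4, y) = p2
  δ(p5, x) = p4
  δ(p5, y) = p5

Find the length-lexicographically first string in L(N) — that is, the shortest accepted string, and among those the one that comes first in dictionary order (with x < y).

xxy

A breadth-first search from p0 reaches an accepting state first via the path p0 → p5 → p4 → p2 on input xxy.
No string of length < 3 is accepted (BFS exhausts all shorter strings without reaching an accepting state), and xxy is the lexicographically least accepting string of length 3.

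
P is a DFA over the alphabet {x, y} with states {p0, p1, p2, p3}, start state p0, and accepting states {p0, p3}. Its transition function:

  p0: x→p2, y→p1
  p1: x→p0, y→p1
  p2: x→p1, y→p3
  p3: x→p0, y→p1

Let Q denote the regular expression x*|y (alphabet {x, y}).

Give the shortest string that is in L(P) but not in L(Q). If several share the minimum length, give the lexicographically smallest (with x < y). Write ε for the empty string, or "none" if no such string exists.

xy

The string xy is accepted by P but not by Q.
No shorter string lies in the difference, and xy is the lexicographically first length-2 string in L(P) \ L(Q).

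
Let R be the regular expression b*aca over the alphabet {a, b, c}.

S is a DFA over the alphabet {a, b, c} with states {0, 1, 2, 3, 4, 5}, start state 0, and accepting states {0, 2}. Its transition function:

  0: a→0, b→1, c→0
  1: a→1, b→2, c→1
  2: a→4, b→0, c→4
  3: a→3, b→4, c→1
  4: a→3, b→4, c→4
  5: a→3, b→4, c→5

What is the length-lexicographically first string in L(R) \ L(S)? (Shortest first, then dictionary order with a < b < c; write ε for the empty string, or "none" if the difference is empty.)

The string baca is accepted by R but not by S.
No shorter string lies in the difference, and baca is the lexicographically first length-4 string in L(R) \ L(S).

baca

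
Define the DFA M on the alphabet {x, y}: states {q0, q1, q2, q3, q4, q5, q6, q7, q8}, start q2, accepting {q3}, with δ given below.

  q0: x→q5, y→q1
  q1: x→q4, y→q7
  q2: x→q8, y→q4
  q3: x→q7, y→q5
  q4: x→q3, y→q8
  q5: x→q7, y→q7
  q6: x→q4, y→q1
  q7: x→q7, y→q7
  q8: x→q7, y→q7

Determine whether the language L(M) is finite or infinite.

The useful states (reachable from q2 and able to reach an accepting state) are {q2, q3, q4}.
Restricted to these states the transition graph has no cycle, so every accepting path has bounded length and L is finite.

finite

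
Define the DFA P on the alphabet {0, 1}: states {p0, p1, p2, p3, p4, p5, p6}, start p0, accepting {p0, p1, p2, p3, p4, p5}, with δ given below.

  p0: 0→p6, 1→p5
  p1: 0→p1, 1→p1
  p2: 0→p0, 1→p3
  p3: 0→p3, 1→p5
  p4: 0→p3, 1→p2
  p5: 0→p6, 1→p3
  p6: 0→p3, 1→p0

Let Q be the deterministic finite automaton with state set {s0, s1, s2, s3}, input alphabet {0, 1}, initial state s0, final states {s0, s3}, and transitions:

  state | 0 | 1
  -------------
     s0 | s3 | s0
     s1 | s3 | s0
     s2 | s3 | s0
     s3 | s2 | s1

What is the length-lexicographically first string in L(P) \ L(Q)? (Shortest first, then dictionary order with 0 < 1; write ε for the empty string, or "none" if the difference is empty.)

00

The string 00 is accepted by P but not by Q.
No shorter string lies in the difference, and 00 is the lexicographically first length-2 string in L(P) \ L(Q).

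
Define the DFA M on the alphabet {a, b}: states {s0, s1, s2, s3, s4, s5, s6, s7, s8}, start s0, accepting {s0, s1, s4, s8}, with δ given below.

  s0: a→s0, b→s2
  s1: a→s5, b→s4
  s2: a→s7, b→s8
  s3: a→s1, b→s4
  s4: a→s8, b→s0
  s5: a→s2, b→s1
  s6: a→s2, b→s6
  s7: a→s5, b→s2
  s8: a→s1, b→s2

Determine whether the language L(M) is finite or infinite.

infinite

State s0 is reachable from the start and can reach an accepting state, and it lies on the cycle s0 → s0.
Traversing that cycle any number of times yields accepted strings of unbounded length, so the language is infinite.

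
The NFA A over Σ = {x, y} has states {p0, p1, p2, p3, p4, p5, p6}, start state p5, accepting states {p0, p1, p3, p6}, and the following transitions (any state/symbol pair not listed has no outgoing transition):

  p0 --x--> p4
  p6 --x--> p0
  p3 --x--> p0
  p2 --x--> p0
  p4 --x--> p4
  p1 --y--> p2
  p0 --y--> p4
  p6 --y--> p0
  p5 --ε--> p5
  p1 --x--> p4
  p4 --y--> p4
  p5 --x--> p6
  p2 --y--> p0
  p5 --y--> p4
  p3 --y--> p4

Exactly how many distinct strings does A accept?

The useful subgraph on states {p0, p5, p6} is acyclic, so L(A) is finite; the longest accepting path visits 3 useful states, giving maximum string length 2.
Counting accepting paths from p5 by length: 1 of length 1, 2 of length 2. Total 3.

3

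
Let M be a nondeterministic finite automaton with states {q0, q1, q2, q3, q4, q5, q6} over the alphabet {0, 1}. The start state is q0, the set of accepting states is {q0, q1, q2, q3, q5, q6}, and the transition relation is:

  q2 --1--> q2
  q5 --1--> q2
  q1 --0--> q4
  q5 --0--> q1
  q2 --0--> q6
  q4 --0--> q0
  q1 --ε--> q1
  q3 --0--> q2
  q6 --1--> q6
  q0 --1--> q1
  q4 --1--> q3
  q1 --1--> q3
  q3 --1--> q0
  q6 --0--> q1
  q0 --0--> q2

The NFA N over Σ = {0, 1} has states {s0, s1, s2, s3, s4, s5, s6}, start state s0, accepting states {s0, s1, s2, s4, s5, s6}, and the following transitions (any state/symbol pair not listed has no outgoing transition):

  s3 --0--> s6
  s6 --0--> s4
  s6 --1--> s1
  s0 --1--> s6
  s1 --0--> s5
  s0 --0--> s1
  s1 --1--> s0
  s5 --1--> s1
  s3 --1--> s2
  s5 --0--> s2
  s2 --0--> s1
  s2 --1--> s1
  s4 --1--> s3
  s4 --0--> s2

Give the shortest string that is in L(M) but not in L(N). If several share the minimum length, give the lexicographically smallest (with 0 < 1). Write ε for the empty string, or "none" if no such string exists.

101

The string 101 is accepted by M but not by N.
No shorter string lies in the difference, and 101 is the lexicographically first length-3 string in L(M) \ L(N).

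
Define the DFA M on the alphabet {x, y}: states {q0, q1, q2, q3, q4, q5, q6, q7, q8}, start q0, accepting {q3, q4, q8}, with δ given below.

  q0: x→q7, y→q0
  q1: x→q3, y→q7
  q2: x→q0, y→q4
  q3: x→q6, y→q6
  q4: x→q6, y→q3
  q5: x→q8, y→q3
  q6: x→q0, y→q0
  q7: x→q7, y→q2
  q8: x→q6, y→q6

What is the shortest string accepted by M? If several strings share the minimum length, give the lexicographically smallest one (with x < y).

A breadth-first search from q0 reaches an accepting state first via the path q0 → q7 → q2 → q4 on input xyy.
No string of length < 3 is accepted (BFS exhausts all shorter strings without reaching an accepting state), and xyy is the lexicographically least accepting string of length 3.

xyy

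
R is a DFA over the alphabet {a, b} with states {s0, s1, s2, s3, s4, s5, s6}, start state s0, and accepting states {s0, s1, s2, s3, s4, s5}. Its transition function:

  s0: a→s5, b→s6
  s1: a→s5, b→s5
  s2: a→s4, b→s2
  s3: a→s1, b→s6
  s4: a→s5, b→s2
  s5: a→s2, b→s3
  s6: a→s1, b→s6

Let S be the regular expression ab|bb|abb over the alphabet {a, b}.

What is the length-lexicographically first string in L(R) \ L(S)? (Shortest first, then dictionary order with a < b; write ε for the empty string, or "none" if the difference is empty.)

ε

The empty string ε is accepted by R but not by S.
Since ε is the unique shortest string, it is the required witness.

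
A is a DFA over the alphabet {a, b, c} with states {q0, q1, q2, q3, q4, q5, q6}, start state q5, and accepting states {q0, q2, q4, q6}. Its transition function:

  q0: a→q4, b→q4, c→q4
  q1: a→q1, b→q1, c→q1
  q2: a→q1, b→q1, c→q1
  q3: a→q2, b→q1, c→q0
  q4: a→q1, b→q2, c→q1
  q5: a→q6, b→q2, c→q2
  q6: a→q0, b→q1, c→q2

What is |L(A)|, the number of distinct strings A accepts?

11

The useful subgraph on states {q0, q2, q4, q5, q6} is acyclic, so L(A) is finite; the longest accepting path visits 5 useful states, giving maximum string length 4.
Counting accepting paths from q5 by length: 3 of length 1, 2 of length 2, 3 of length 3, 3 of length 4. Total 11.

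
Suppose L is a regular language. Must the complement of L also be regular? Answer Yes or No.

Take a complete DFA for L and swap accepting and non-accepting states; the resulting DFA accepts exactly Σ* \ L.
So the regular languages are closed under complement.

Yes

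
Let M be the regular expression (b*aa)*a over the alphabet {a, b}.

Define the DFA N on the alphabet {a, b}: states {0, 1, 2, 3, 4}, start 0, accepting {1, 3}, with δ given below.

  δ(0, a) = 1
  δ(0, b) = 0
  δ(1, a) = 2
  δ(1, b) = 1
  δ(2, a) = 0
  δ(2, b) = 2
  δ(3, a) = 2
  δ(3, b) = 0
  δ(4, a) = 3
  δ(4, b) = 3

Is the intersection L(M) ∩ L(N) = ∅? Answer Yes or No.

No

The string a is accepted by both M and N.
Hence L(M) ∩ L(N) ≠ ∅.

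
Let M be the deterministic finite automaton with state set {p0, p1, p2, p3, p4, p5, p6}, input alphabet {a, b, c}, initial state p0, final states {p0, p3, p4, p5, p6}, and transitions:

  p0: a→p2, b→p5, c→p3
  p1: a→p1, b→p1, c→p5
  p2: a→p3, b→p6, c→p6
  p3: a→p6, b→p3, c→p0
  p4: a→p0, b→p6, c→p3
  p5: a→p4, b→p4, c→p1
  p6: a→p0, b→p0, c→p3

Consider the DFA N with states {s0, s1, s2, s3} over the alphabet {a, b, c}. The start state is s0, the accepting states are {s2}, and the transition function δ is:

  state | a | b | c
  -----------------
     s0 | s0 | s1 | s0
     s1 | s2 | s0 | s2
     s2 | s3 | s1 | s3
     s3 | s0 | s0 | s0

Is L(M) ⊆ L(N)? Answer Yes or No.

No

The empty string ε is in L(M) but not in L(N).
So L(M) ⊄ L(N).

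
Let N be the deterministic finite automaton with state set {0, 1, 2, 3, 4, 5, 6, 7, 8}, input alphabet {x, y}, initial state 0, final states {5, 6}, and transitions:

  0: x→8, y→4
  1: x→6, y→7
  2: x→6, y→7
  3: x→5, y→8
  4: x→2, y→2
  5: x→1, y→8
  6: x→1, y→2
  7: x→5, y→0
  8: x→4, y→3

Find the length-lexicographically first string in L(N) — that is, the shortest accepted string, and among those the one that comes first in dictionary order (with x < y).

xyx

A breadth-first search from 0 reaches an accepting state first via the path 0 → 8 → 3 → 5 on input xyx.
No string of length < 3 is accepted (BFS exhausts all shorter strings without reaching an accepting state), and xyx is the lexicographically least accepting string of length 3.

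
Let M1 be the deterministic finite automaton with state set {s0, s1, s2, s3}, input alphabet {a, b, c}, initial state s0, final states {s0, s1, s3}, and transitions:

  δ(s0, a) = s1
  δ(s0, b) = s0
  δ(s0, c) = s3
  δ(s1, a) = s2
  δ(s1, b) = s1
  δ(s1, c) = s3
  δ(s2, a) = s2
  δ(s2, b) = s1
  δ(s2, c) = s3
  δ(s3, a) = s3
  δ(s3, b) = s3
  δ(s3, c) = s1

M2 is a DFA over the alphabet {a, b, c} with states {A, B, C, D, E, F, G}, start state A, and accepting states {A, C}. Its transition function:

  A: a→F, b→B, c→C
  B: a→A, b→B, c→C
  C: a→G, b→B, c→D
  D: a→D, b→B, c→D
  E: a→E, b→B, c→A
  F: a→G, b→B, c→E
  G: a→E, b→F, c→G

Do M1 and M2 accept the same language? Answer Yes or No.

No

The string a is accepted by M1 but rejected by M2.
So L(M1) ≠ L(M2).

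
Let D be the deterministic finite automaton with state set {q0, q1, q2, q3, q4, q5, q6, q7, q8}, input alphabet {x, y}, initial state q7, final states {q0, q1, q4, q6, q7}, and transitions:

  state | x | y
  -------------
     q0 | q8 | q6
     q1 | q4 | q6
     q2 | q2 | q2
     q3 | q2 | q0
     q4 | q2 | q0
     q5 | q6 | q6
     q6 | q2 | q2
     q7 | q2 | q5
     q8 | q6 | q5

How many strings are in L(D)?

The useful subgraph on states {q5, q6, q7} is acyclic, so L(D) is finite; the longest accepting path visits 3 useful states, giving maximum string length 2.
Counting accepting paths from q7 by length: 1 of length 0, 2 of length 2. Total 3.

3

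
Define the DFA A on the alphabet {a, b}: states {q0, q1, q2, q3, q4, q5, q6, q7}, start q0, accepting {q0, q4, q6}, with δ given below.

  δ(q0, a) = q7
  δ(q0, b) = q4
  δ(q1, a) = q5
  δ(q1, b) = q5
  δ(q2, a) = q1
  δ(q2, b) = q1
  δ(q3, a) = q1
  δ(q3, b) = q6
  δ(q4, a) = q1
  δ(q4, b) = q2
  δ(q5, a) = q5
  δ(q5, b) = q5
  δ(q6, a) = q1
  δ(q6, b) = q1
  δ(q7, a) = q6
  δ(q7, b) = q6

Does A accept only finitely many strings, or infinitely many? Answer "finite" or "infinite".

The useful states (reachable from q0 and able to reach an accepting state) are {q0, q4, q6, q7}.
Restricted to these states the transition graph has no cycle, so every accepting path has bounded length and L is finite.

finite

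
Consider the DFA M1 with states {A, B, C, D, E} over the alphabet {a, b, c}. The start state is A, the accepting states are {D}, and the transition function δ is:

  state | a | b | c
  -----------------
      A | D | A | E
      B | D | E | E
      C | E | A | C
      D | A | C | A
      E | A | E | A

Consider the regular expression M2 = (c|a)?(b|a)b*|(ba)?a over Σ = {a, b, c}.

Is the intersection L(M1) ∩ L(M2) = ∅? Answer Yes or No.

The string a is accepted by both M1 and M2.
Hence L(M1) ∩ L(M2) ≠ ∅.

No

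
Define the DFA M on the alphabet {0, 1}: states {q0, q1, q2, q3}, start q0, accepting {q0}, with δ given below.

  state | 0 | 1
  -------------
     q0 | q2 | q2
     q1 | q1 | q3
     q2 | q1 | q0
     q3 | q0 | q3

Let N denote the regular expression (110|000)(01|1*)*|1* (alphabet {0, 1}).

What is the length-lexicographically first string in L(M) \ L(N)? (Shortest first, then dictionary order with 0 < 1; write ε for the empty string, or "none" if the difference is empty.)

The string 01 is accepted by M but not by N.
No shorter string lies in the difference, and 01 is the lexicographically first length-2 string in L(M) \ L(N).

01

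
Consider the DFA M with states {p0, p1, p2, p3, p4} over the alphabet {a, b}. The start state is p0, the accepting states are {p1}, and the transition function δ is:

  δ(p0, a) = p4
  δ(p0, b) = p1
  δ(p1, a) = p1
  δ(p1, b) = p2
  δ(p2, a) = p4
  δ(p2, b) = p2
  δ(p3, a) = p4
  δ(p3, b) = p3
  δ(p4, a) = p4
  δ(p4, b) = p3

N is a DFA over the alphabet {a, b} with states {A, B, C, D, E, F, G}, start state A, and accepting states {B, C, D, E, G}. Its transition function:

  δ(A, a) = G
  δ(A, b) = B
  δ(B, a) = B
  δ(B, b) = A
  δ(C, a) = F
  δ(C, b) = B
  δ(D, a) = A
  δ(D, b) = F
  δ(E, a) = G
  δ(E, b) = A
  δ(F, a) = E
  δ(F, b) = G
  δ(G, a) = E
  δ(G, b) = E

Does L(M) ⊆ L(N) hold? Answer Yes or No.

Exploring the product automaton M × N from the start pair (p0, A), following both machines on each input symbol, reaches 10 state pairs: (p0, A), (p4, G), (p1, B), (p4, E), (p3, E), (p2, A), (p3, A), (p2, B), (p3, B), (p4, B).
M accepts in {p1} and N accepts in {B, C, D, E, G}. The reachable pairs whose M-component is accepting are (p1, B); in each of them the N-component is accepting too, so the product for L(M) \ L(N) (M-component accepting, N-component rejecting) has no reachable accepting pair and the difference is empty.
Hence every string in L(M) is also in L(N).

Yes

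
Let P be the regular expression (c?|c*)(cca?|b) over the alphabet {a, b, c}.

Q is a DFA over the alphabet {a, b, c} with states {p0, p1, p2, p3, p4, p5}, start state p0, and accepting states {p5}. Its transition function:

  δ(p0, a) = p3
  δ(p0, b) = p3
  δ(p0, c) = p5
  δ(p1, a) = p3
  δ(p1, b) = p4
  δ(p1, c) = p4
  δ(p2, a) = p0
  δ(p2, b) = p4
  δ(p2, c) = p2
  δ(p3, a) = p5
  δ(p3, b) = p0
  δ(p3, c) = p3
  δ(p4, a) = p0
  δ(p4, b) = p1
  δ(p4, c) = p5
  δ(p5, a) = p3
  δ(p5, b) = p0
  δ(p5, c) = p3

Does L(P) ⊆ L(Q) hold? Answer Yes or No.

The string b is in L(P) but not in L(Q).
So L(P) ⊄ L(Q).

No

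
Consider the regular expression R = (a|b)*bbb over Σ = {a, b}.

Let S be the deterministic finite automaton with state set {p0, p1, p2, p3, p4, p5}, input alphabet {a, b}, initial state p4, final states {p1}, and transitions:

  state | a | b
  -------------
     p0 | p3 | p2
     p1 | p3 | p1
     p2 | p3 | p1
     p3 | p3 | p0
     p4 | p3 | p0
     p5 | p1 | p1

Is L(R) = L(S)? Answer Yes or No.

Converting the expression R to a DFA (subset construction, then merging equivalent states) gives the minimal DFA with states {r0, r1, r2, r3}, start state r0, accepting states {r3} and transitions r0: a→r0, b→r1; r1: a→r0, b→r2; r2: a→r0, b→r3; r3: a→r0, b→r3.
Exploring the product automaton R × S from the start pair (r0, p4), following both machines on each input symbol, reaches 5 state pairs: (r0, p4), (r0, p3), (r1, p0), (r2, p2), (r3, p1).
R accepts in {r3} and S accepts in {p1}. In every reachable pair the two components are either both accepting — (r3, p1) — or both non-accepting, so no string is accepted by exactly one of the machines: L(R) \ L(S) and L(S) \ L(R) are both empty.
Hence every string is accepted by R iff it is accepted by S, and the two languages coincide.

Yes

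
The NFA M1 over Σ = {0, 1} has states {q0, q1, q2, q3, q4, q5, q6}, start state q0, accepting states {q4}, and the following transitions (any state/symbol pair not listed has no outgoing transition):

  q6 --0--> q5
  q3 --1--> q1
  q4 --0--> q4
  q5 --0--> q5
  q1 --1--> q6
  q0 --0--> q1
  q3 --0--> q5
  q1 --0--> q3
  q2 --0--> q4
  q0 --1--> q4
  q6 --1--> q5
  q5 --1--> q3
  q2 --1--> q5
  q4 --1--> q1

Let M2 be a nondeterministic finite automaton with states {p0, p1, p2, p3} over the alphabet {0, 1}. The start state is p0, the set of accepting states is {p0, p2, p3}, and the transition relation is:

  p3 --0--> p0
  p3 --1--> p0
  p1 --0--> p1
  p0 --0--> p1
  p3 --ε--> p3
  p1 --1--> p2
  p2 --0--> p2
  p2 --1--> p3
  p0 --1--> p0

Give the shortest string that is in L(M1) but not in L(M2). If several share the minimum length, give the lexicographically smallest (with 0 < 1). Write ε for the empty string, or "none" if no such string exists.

The string 10 is accepted by M1 but not by M2.
No shorter string lies in the difference, and 10 is the lexicographically first length-2 string in L(M1) \ L(M2).

10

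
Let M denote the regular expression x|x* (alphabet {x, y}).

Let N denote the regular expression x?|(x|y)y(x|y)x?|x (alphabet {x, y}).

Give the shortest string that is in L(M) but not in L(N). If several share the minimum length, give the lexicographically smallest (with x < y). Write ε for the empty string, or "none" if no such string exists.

xx

The string xx is accepted by M but not by N.
No shorter string lies in the difference, and xx is the lexicographically first length-2 string in L(M) \ L(N).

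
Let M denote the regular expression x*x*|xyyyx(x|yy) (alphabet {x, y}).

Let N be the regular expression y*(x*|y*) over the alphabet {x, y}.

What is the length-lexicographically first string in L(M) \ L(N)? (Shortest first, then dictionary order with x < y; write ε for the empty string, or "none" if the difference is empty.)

The string xyyyxx is accepted by M but not by N.
No shorter string lies in the difference, and xyyyxx is the lexicographically first length-6 string in L(M) \ L(N).

xyyyxx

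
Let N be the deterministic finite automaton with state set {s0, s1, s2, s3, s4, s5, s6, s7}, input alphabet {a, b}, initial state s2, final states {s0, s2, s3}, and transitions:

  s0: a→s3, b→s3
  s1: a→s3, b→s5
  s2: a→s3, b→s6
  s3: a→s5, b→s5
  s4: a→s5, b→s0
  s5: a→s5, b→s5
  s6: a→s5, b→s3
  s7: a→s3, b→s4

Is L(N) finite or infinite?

finite

The useful states (reachable from s2 and able to reach an accepting state) are {s2, s3, s6}.
Restricted to these states the transition graph has no cycle, so every accepting path has bounded length and L is finite.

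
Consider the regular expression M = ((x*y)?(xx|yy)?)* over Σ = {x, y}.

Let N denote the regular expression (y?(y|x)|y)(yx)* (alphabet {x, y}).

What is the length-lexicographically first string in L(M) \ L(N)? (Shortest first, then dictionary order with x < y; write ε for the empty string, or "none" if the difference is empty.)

The empty string ε is accepted by M but not by N.
Since ε is the unique shortest string, it is the required witness.

ε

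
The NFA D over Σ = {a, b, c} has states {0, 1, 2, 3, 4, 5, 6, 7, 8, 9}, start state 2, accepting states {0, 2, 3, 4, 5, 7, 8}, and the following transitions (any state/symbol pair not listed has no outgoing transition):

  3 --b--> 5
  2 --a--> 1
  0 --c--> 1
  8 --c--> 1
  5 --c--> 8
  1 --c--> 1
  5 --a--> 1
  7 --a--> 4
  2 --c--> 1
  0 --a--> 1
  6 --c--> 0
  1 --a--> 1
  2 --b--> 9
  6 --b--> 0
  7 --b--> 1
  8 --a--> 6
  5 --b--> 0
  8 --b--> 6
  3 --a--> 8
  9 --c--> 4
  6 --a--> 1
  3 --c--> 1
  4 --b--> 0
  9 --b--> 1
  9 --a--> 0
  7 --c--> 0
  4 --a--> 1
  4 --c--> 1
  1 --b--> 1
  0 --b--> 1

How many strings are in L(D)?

The useful subgraph on states {0, 2, 4, 9} is acyclic, so L(D) is finite; the longest accepting path visits 4 useful states, giving maximum string length 3.
Counting accepting paths from 2 by length: 1 of length 0, 2 of length 2, 1 of length 3. Total 4.

4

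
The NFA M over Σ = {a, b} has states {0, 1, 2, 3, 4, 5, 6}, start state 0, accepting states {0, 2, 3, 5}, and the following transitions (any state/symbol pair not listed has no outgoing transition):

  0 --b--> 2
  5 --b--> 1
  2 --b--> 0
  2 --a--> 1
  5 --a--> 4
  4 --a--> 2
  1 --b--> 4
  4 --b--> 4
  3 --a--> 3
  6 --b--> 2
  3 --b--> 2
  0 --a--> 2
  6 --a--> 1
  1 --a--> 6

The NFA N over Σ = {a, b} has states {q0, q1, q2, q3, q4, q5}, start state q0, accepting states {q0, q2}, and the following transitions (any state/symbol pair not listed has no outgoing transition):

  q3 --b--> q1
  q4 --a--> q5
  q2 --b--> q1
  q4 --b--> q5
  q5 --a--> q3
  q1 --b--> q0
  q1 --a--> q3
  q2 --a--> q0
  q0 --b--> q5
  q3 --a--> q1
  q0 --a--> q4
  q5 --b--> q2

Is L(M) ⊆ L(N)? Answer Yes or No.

No

The string a is in L(M) but not in L(N).
So L(M) ⊄ L(N).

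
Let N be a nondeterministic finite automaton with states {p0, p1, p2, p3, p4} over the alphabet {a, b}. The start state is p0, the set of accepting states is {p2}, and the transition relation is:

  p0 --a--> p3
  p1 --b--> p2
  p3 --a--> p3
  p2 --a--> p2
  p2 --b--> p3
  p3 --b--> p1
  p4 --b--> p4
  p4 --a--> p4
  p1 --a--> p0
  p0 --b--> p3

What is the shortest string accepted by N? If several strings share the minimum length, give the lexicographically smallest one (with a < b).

A breadth-first search from p0 reaches an accepting state first via the path p0 → p3 → p1 → p2 on input abb.
No string of length < 3 is accepted (BFS exhausts all shorter strings without reaching an accepting state), and abb is the lexicographically least accepting string of length 3.

abb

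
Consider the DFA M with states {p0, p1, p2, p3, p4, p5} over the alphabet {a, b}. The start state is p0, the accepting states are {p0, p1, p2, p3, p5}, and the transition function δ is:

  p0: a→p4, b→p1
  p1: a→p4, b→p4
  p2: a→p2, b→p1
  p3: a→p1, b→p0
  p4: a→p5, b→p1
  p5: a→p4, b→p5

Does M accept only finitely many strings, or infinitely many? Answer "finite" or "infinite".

State p1 is reachable from the start and can reach an accepting state, and it lies on the cycle p1 → p4 → p1.
Traversing that cycle any number of times yields accepted strings of unbounded length, so the language is infinite.

infinite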